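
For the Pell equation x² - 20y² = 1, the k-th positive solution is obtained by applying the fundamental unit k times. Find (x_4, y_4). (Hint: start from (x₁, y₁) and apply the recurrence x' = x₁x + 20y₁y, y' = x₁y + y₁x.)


Step 1: Find the fundamental solution (x₁, y₁) of x² - 20y² = 1.
  Expand √20 as a continued fraction. a₀ = ⌊√20⌋ = 4; iterate m_{k+1} = d_k·a_k − m_k, d_{k+1} = (20 − m_{k+1}²)/d_k, a_{k+1} = ⌊(a₀ + m_{k+1})/d_{k+1}⌋ (starting m₀ = 0, d₀ = 1), with convergents p_k = a_k·p_{k-1} + p_{k-2}, q_k = a_k·q_{k-1} + q_{k-2} (p₋₁ = 1, q₋₁ = 0):
  k = 0: a₀ = 4; p₀/q₀ = 4/1; p₀² − 20·q₀² = 16 − 20 = -4.
  k = 1: m = 4, d = 4, a = ⌊(4 + 4)/4⌋ = 2; p/q = (2·4 + 1)/(2·1 + 0) = 9/2; p² − 20·q² = 81 − 80 = 1.
  The first convergent with p² − 20·q² = 1 gives the fundamental solution (x₁, y₁) = (9, 2).
Step 2: Apply the recurrence (x_{n+1}, y_{n+1}) = (x₁x_n + 20y₁y_n, x₁y_n + y₁x_n) repeatedly.
  From (x_1, y_1) = (9, 2): x_2 = 9·9 + 20·2·2 = 161; y_2 = 9·2 + 2·9 = 36.
  From (x_2, y_2) = (161, 36): x_3 = 9·161 + 20·2·36 = 2889; y_3 = 9·36 + 2·161 = 646.
  From (x_3, y_3) = (2889, 646): x_4 = 9·2889 + 20·2·646 = 51841; y_4 = 9·646 + 2·2889 = 11592.
Step 3: Verify x_4² - 20·y_4² = 2687489281 - 2687489280 = 1 (should be 1). ✓

(x_1, y_1) = (9, 2); (x_4, y_4) = (51841, 11592).


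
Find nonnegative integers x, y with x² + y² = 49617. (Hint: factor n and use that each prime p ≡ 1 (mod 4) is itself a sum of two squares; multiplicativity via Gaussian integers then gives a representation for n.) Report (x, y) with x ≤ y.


Step 1: Factor n = 49617 = 3^2 · 37 · 149.
Step 2: Check the mod-4 condition on each prime factor: 3 ≡ 3 (mod 4), exponent 2 (must be even); 37 ≡ 1 (mod 4), exponent 1; 149 ≡ 1 (mod 4), exponent 1.
All primes ≡ 3 (mod 4) appear to even exponent (or don't appear), so by the two-squares theorem n IS expressible as a sum of two squares.
Step 3: Build a representation. Group n = k² · m with k = 3 and m = 37 · 149 = 5513 (a product of primes ≡ 1 (mod 4)); a representation of m scales to one of n via (k·x)² + (k·y)² = k²(x² + y²). Each prime p ≡ 1 (mod 4) is itself a sum of two squares; find a² by testing p − a² for a perfect square:
  37: 37 − 1² = 36 = 6² ⇒ 37 = 1² + 6².
  149: 149 − 1² = 148, 149 − 2² = 145, 149 − 3² = 140, 149 − 4² = 133, 149 − 5² = 124, 149 − 6² = 113, 149 − 7² = 100 = 10² ⇒ 149 = 7² + 10².
  Combine using the Brahmagupta–Fibonacci identity (a² + b²)(c² + d²) = (ac − bd)² + (ad + bc)² = (ac + bd)² + (ad − bc)²:
  37 · 149 = 5513: from (1² + 6²)(7² + 10²), take (1·7 − 6·10, 1·10 + 6·7) = (7 − 60, 10 + 42) = (-53, 52); dropping signs (only squares matter) gives (53, 52); check 53² + 52² = 2809 + 2704 = 5513 ✓.
  Scale by k = 3: (3·53, 3·52) = (159, 156).
Step 4: Order so x ≤ y and verify: 156² + 159² = 24336 + 25281 = 49617 = n. ✓

n = 49617 = 156² + 159² (one valid representation with x ≤ y).


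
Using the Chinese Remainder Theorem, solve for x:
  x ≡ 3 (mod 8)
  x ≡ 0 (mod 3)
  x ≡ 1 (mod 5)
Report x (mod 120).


Moduli 8, 3, 5 are pairwise coprime; by CRT there is a unique solution modulo M = 8 · 3 · 5 = 120.
Solve pairwise, accumulating the modulus:
  Start with x ≡ 3 (mod 8).
  Combine with x ≡ 0 (mod 3): since gcd(8, 3) = 1, we get a unique residue mod 24.
    Write x = 3 + 8·t and substitute into x ≡ 0 (mod 3): 8·t ≡ 0 − 3 = -3 (mod 3).
    Reduce coefficients mod 3: 2·t ≡ 0 (mod 3).
    The inverse of 2 mod 3 is 2 (since 2·2 = 4 = 1·3 + 1), so t ≡ 2·0 = 0 ≡ 0 (mod 3).
    Then x = 3 + 8·0 = 3, valid modulo lcm(8, 3) = 24: x ≡ 3 (mod 24).
  Combine with x ≡ 1 (mod 5): since gcd(24, 5) = 1, we get a unique residue mod 120.
    Write x = 3 + 24·t and substitute into x ≡ 1 (mod 5): 24·t ≡ 1 − 3 = -2 (mod 5).
    Reduce coefficients mod 5: 4·t ≡ 3 (mod 5).
    The inverse of 4 mod 5 is 4 (since 4·4 = 16 = 3·5 + 1), so t ≡ 4·3 = 12 ≡ 2 (mod 5).
    Then x = 3 + 24·2 = 51, valid modulo lcm(24, 5) = 120: x ≡ 51 (mod 120).
Verify: 51 mod 8 = 3 ✓, 51 mod 3 = 0 ✓, 51 mod 5 = 1 ✓.

x ≡ 51 (mod 120).


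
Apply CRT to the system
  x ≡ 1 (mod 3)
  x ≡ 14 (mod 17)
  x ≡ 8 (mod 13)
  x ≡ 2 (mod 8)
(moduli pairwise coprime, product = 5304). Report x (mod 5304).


Product of moduli M = 3 · 17 · 13 · 8 = 5304.
Merge one congruence at a time:
  Start: x ≡ 1 (mod 3).
  Combine with x ≡ 14 (mod 17); new modulus lcm = 51.
    Write x = 1 + 3·t and substitute into x ≡ 14 (mod 17): 3·t ≡ 14 − 1 = 13 (mod 17).
    The inverse of 3 mod 17 is 6 (since 3·6 = 18 = 1·17 + 1), so t ≡ 6·13 = 78 ≡ 10 (mod 17).
    Then x = 1 + 3·10 = 31, valid modulo lcm(3, 17) = 51: x ≡ 31 (mod 51).
  Combine with x ≡ 8 (mod 13); new modulus lcm = 663.
    Write x = 31 + 51·t and substitute into x ≡ 8 (mod 13): 51·t ≡ 8 − 31 = -23 (mod 13).
    Reduce coefficients mod 13: 12·t ≡ 3 (mod 13).
    The inverse of 12 mod 13 is 12 (since 12·12 = 144 = 11·13 + 1), so t ≡ 12·3 = 36 ≡ 10 (mod 13).
    Then x = 31 + 51·10 = 541, valid modulo lcm(51, 13) = 663: x ≡ 541 (mod 663).
  Combine with x ≡ 2 (mod 8); new modulus lcm = 5304.
    Write x = 541 + 663·t and substitute into x ≡ 2 (mod 8): 663·t ≡ 2 − 541 = -539 (mod 8).
    Reduce coefficients mod 8: 7·t ≡ 5 (mod 8).
    The inverse of 7 mod 8 is 7 (since 7·7 = 49 = 6·8 + 1), so t ≡ 7·5 = 35 ≡ 3 (mod 8).
    Then x = 541 + 663·3 = 2530, valid modulo lcm(663, 8) = 5304: x ≡ 2530 (mod 5304).
Verify against each original: 2530 mod 3 = 1, 2530 mod 17 = 14, 2530 mod 13 = 8, 2530 mod 8 = 2.

x ≡ 2530 (mod 5304).


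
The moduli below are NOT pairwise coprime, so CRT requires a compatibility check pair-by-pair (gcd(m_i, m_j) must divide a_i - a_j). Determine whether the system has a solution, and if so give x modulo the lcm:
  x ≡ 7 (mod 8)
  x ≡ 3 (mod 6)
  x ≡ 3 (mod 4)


Moduli 8, 6, 4 are not pairwise coprime, so CRT works modulo lcm(m_i) when all pairwise compatibility conditions hold.
Pairwise compatibility: gcd(m_i, m_j) must divide a_i - a_j for every pair.
Merge one congruence at a time:
  Start: x ≡ 7 (mod 8).
  Combine with x ≡ 3 (mod 6): gcd(8, 6) = 2; 3 - 7 = -4, which IS divisible by 2, so compatible.
    Write x = 7 + 8·t and substitute into x ≡ 3 (mod 6): 8·t ≡ 3 − 7 = -4 (mod 6).
    Divide the congruence (and modulus) by g = 2: 4·t ≡ -2 (mod 3).
    Reduce coefficients mod 3: 1·t ≡ 1 (mod 3).
    So t ≡ 1 (mod 3).
    Then x = 7 + 8·1 = 15, valid modulo lcm(8, 6) = 24: x ≡ 15 (mod 24).
  Combine with x ≡ 3 (mod 4): gcd(24, 4) = 4; 3 - 15 = -12, which IS divisible by 4, so compatible.
    Write x = 15 + 24·t and substitute into x ≡ 3 (mod 4): 24·t ≡ 3 − 15 = -12 (mod 4).
    Divide the congruence (and modulus) by g = 4: 6·t ≡ -3 (mod 1).
    Modulo 1 every t works; take t = 0.
    Then x = 15 + 24·0 = 15, valid modulo lcm(24, 4) = 24: x ≡ 15 (mod 24).
Verify: 15 mod 8 = 7, 15 mod 6 = 3, 15 mod 4 = 3.

x ≡ 15 (mod 24).


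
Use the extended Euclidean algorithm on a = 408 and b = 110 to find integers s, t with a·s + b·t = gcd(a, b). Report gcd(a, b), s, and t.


Euclidean algorithm on (408, 110) — divide until remainder is 0:
  408 = 3 · 110 + 78
  110 = 1 · 78 + 32
  78 = 2 · 32 + 14
  32 = 2 · 14 + 4
  14 = 3 · 4 + 2
  4 = 2 · 2 + 0
gcd(408, 110) = 2.
Track Bezout coefficients alongside the remainders: start with r₀ = 408 = a·1 + b·0 (s = 1, t = 0) and r₁ = 110 = a·0 + b·1 (s = 0, t = 1); each new remainder r_{k+1} = r_{k-1} − q_k·r_k inherits s_{k+1} = s_{k-1} − q_k·s_k, t_{k+1} = t_{k-1} − q_k·t_k, so r_k = a·s_k + b·t_k at every step:
  q = 3: r = 78, s = 1 − 3·0 = 1, t = 0 − 3·1 = -3  (check: 408·1 + 110·(-3) = 78)
  q = 1: r = 32, s = 0 − 1·1 = -1, t = 1 − 1·(-3) = 4  (check: 408·(-1) + 110·4 = 32)
  q = 2: r = 14, s = 1 − 2·(-1) = 3, t = -3 − 2·4 = -11  (check: 408·3 + 110·(-11) = 14)
  q = 2: r = 4, s = -1 − 2·3 = -7, t = 4 − 2·(-11) = 26  (check: 408·(-7) + 110·26 = 4)
  q = 3: r = 2, s = 3 − 3·(-7) = 24, t = -11 − 3·26 = -89  (check: 408·24 + 110·(-89) = 2)
The row with r = 2 (the gcd) gives the Bezout coefficients s = 24, t = -89.
Result: 408 · (24) + 110 · (-89) = 2.

gcd(408, 110) = 2; s = 24, t = -89 (check: 408·24 + 110·(-89) = 2).


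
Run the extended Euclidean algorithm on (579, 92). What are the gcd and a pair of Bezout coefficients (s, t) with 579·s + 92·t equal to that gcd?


Euclidean algorithm on (579, 92) — divide until remainder is 0:
  579 = 6 · 92 + 27
  92 = 3 · 27 + 11
  27 = 2 · 11 + 5
  11 = 2 · 5 + 1
  5 = 5 · 1 + 0
gcd(579, 92) = 1.
Track Bezout coefficients alongside the remainders: start with r₀ = 579 = a·1 + b·0 (s = 1, t = 0) and r₁ = 92 = a·0 + b·1 (s = 0, t = 1); each new remainder r_{k+1} = r_{k-1} − q_k·r_k inherits s_{k+1} = s_{k-1} − q_k·s_k, t_{k+1} = t_{k-1} − q_k·t_k, so r_k = a·s_k + b·t_k at every step:
  q = 6: r = 27, s = 1 − 6·0 = 1, t = 0 − 6·1 = -6  (check: 579·1 + 92·(-6) = 27)
  q = 3: r = 11, s = 0 − 3·1 = -3, t = 1 − 3·(-6) = 19  (check: 579·(-3) + 92·19 = 11)
  q = 2: r = 5, s = 1 − 2·(-3) = 7, t = -6 − 2·19 = -44  (check: 579·7 + 92·(-44) = 5)
  q = 2: r = 1, s = -3 − 2·7 = -17, t = 19 − 2·(-44) = 107  (check: 579·(-17) + 92·107 = 1)
The row with r = 1 (the gcd) gives the Bezout coefficients s = -17, t = 107.
Result: 579 · (-17) + 92 · (107) = 1.

gcd(579, 92) = 1; s = -17, t = 107 (check: 579·(-17) + 92·107 = 1).


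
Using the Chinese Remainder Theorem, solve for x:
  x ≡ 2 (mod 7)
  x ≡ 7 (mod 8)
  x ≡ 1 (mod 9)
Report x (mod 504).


Moduli 7, 8, 9 are pairwise coprime; by CRT there is a unique solution modulo M = 7 · 8 · 9 = 504.
Solve pairwise, accumulating the modulus:
  Start with x ≡ 2 (mod 7).
  Combine with x ≡ 7 (mod 8): since gcd(7, 8) = 1, we get a unique residue mod 56.
    Write x = 2 + 7·t and substitute into x ≡ 7 (mod 8): 7·t ≡ 7 − 2 = 5 (mod 8).
    The inverse of 7 mod 8 is 7 (since 7·7 = 49 = 6·8 + 1), so t ≡ 7·5 = 35 ≡ 3 (mod 8).
    Then x = 2 + 7·3 = 23, valid modulo lcm(7, 8) = 56: x ≡ 23 (mod 56).
  Combine with x ≡ 1 (mod 9): since gcd(56, 9) = 1, we get a unique residue mod 504.
    Write x = 23 + 56·t and substitute into x ≡ 1 (mod 9): 56·t ≡ 1 − 23 = -22 (mod 9).
    Reduce coefficients mod 9: 2·t ≡ 5 (mod 9).
    The inverse of 2 mod 9 is 5 (since 2·5 = 10 = 1·9 + 1), so t ≡ 5·5 = 25 ≡ 7 (mod 9).
    Then x = 23 + 56·7 = 415, valid modulo lcm(56, 9) = 504: x ≡ 415 (mod 504).
Verify: 415 mod 7 = 2 ✓, 415 mod 8 = 7 ✓, 415 mod 9 = 1 ✓.

x ≡ 415 (mod 504).


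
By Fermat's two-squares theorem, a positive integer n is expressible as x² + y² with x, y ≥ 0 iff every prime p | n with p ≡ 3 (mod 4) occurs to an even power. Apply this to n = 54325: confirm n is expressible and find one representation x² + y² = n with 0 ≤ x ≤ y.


Step 1: Factor n = 54325 = 5^2 · 41 · 53.
Step 2: Check the mod-4 condition on each prime factor: 5 ≡ 1 (mod 4), exponent 2; 41 ≡ 1 (mod 4), exponent 1; 53 ≡ 1 (mod 4), exponent 1.
All primes ≡ 3 (mod 4) appear to even exponent (or don't appear), so by the two-squares theorem n IS expressible as a sum of two squares.
Step 3: Build a representation. Group n = k² · m with k = 5 and m = 41 · 53 = 2173 (a product of primes ≡ 1 (mod 4)); a representation of m scales to one of n via (k·x)² + (k·y)² = k²(x² + y²). Each prime p ≡ 1 (mod 4) is itself a sum of two squares; find a² by testing p − a² for a perfect square:
  41: 41 − 1² = 40, 41 − 2² = 37, 41 − 3² = 32, 41 − 4² = 25 = 5² ⇒ 41 = 4² + 5².
  53: 53 − 1² = 52, 53 − 2² = 49 = 7² ⇒ 53 = 2² + 7².
  Combine using the Brahmagupta–Fibonacci identity (a² + b²)(c² + d²) = (ac − bd)² + (ad + bc)² = (ac + bd)² + (ad − bc)²:
  41 · 53 = 2173: from (4² + 5²)(2² + 7²), take (4·2 − 5·7, 4·7 + 5·2) = (8 − 35, 28 + 10) = (-27, 38); dropping signs (only squares matter) gives (27, 38); check 27² + 38² = 729 + 1444 = 2173 ✓.
  Scale by k = 5: (5·27, 5·38) = (135, 190).
Step 4: Order so x ≤ y and verify: 135² + 190² = 18225 + 36100 = 54325 = n. ✓

n = 54325 = 135² + 190² (one valid representation with x ≤ y).


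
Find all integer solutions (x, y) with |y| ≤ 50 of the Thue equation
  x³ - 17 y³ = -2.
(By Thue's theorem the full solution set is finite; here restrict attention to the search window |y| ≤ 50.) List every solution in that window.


The equation is x³ - 17y³ = -2. For fixed y, x³ = 17·y³ − 2, so a solution requires the RHS to be a perfect cube.
Strategy: iterate y from -50 to 50, compute RHS = 17·y³ − 2, and check whether it is a (positive or negative) perfect cube.
Check small values of y:
  y = 0: RHS = -2 is not a perfect cube.
  y = 1: RHS = 15 is not a perfect cube.
  y = -1: RHS = -19 is not a perfect cube.
  y = 2: RHS = 134 is not a perfect cube.
  y = -2: RHS = -138 is not a perfect cube.
  y = 3: RHS = 457 is not a perfect cube.
  y = -3: RHS = -461 is not a perfect cube.
Continuing the search up to |y| = 50 finds no solutions either.
No (x, y) in the scanned range satisfies the equation.

No integer solutions with |y| ≤ 50.


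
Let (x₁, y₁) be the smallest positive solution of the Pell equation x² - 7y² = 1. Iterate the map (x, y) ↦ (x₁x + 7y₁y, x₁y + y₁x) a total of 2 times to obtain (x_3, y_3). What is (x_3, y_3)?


Step 1: Find the fundamental solution (x₁, y₁) of x² - 7y² = 1.
  Expand √7 as a continued fraction. a₀ = ⌊√7⌋ = 2; iterate m_{k+1} = d_k·a_k − m_k, d_{k+1} = (7 − m_{k+1}²)/d_k, a_{k+1} = ⌊(a₀ + m_{k+1})/d_{k+1}⌋ (starting m₀ = 0, d₀ = 1), with convergents p_k = a_k·p_{k-1} + p_{k-2}, q_k = a_k·q_{k-1} + q_{k-2} (p₋₁ = 1, q₋₁ = 0):
  k = 0: a₀ = 2; p₀/q₀ = 2/1; p₀² − 7·q₀² = 4 − 7 = -3.
  k = 1: m = 2, d = 3, a = ⌊(2 + 2)/3⌋ = 1; p/q = (1·2 + 1)/(1·1 + 0) = 3/1; p² − 7·q² = 9 − 7 = 2.
  k = 2: m = 1, d = 2, a = ⌊(2 + 1)/2⌋ = 1; p/q = (1·3 + 2)/(1·1 + 1) = 5/2; p² − 7·q² = 25 − 28 = -3.
  k = 3: m = 1, d = 3, a = ⌊(2 + 1)/3⌋ = 1; p/q = (1·5 + 3)/(1·2 + 1) = 8/3; p² − 7·q² = 64 − 63 = 1.
  The first convergent with p² − 7·q² = 1 gives the fundamental solution (x₁, y₁) = (8, 3).
Step 2: Apply the recurrence (x_{n+1}, y_{n+1}) = (x₁x_n + 7y₁y_n, x₁y_n + y₁x_n) repeatedly.
  From (x_1, y_1) = (8, 3): x_2 = 8·8 + 7·3·3 = 127; y_2 = 8·3 + 3·8 = 48.
  From (x_2, y_2) = (127, 48): x_3 = 8·127 + 7·3·48 = 2024; y_3 = 8·48 + 3·127 = 765.
Step 3: Verify x_3² - 7·y_3² = 4096576 - 4096575 = 1 (should be 1). ✓

(x_1, y_1) = (8, 3); (x_3, y_3) = (2024, 765).


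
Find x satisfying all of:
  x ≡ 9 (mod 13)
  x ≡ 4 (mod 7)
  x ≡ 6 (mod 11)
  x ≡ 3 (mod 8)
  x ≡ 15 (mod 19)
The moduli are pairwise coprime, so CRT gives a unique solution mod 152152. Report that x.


Product of moduli M = 13 · 7 · 11 · 8 · 19 = 152152.
Merge one congruence at a time:
  Start: x ≡ 9 (mod 13).
  Combine with x ≡ 4 (mod 7); new modulus lcm = 91.
    Write x = 9 + 13·t and substitute into x ≡ 4 (mod 7): 13·t ≡ 4 − 9 = -5 (mod 7).
    Reduce coefficients mod 7: 6·t ≡ 2 (mod 7).
    The inverse of 6 mod 7 is 6 (since 6·6 = 36 = 5·7 + 1), so t ≡ 6·2 = 12 ≡ 5 (mod 7).
    Then x = 9 + 13·5 = 74, valid modulo lcm(13, 7) = 91: x ≡ 74 (mod 91).
  Combine with x ≡ 6 (mod 11); new modulus lcm = 1001.
    Write x = 74 + 91·t and substitute into x ≡ 6 (mod 11): 91·t ≡ 6 − 74 = -68 (mod 11).
    Reduce coefficients mod 11: 3·t ≡ 9 (mod 11).
    The inverse of 3 mod 11 is 4 (since 3·4 = 12 = 1·11 + 1), so t ≡ 4·9 = 36 ≡ 3 (mod 11).
    Then x = 74 + 91·3 = 347, valid modulo lcm(91, 11) = 1001: x ≡ 347 (mod 1001).
  Combine with x ≡ 3 (mod 8); new modulus lcm = 8008.
    Write x = 347 + 1001·t and substitute into x ≡ 3 (mod 8): 1001·t ≡ 3 − 347 = -344 (mod 8).
    Reduce coefficients mod 8: 1·t ≡ 0 (mod 8).
    So t ≡ 0 (mod 8).
    Then x = 347 + 1001·0 = 347, valid modulo lcm(1001, 8) = 8008: x ≡ 347 (mod 8008).
  Combine with x ≡ 15 (mod 19); new modulus lcm = 152152.
    Write x = 347 + 8008·t and substitute into x ≡ 15 (mod 19): 8008·t ≡ 15 − 347 = -332 (mod 19).
    Reduce coefficients mod 19: 9·t ≡ 10 (mod 19).
    The inverse of 9 mod 19 is 17 (since 9·17 = 153 = 8·19 + 1), so t ≡ 17·10 = 170 ≡ 18 (mod 19).
    Then x = 347 + 8008·18 = 144491, valid modulo lcm(8008, 19) = 152152: x ≡ 144491 (mod 152152).
Verify against each original: 144491 mod 13 = 9, 144491 mod 7 = 4, 144491 mod 11 = 6, 144491 mod 8 = 3, 144491 mod 19 = 15.

x ≡ 144491 (mod 152152).


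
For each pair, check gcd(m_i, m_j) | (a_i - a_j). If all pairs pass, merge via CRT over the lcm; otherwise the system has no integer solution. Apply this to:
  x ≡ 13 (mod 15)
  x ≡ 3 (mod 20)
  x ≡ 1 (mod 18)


Moduli 15, 20, 18 are not pairwise coprime, so CRT works modulo lcm(m_i) when all pairwise compatibility conditions hold.
Pairwise compatibility: gcd(m_i, m_j) must divide a_i - a_j for every pair.
Merge one congruence at a time:
  Start: x ≡ 13 (mod 15).
  Combine with x ≡ 3 (mod 20): gcd(15, 20) = 5; 3 - 13 = -10, which IS divisible by 5, so compatible.
    Write x = 13 + 15·t and substitute into x ≡ 3 (mod 20): 15·t ≡ 3 − 13 = -10 (mod 20).
    Divide the congruence (and modulus) by g = 5: 3·t ≡ -2 (mod 4).
    Reduce coefficients mod 4: 3·t ≡ 2 (mod 4).
    The inverse of 3 mod 4 is 3 (since 3·3 = 9 = 2·4 + 1), so t ≡ 3·2 = 6 ≡ 2 (mod 4).
    Then x = 13 + 15·2 = 43, valid modulo lcm(15, 20) = 60: x ≡ 43 (mod 60).
  Combine with x ≡ 1 (mod 18): gcd(60, 18) = 6; 1 - 43 = -42, which IS divisible by 6, so compatible.
    Write x = 43 + 60·t and substitute into x ≡ 1 (mod 18): 60·t ≡ 1 − 43 = -42 (mod 18).
    Divide the congruence (and modulus) by g = 6: 10·t ≡ -7 (mod 3).
    Reduce coefficients mod 3: 1·t ≡ 2 (mod 3).
    So t ≡ 2 (mod 3).
    Then x = 43 + 60·2 = 163, valid modulo lcm(60, 18) = 180: x ≡ 163 (mod 180).
Verify: 163 mod 15 = 13, 163 mod 20 = 3, 163 mod 18 = 1.

x ≡ 163 (mod 180).


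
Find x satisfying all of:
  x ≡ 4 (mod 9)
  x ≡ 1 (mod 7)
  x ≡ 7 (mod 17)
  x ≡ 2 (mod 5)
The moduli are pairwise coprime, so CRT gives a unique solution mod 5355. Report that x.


Product of moduli M = 9 · 7 · 17 · 5 = 5355.
Merge one congruence at a time:
  Start: x ≡ 4 (mod 9).
  Combine with x ≡ 1 (mod 7); new modulus lcm = 63.
    Write x = 4 + 9·t and substitute into x ≡ 1 (mod 7): 9·t ≡ 1 − 4 = -3 (mod 7).
    Reduce coefficients mod 7: 2·t ≡ 4 (mod 7).
    The inverse of 2 mod 7 is 4 (since 2·4 = 8 = 1·7 + 1), so t ≡ 4·4 = 16 ≡ 2 (mod 7).
    Then x = 4 + 9·2 = 22, valid modulo lcm(9, 7) = 63: x ≡ 22 (mod 63).
  Combine with x ≡ 7 (mod 17); new modulus lcm = 1071.
    Write x = 22 + 63·t and substitute into x ≡ 7 (mod 17): 63·t ≡ 7 − 22 = -15 (mod 17).
    Reduce coefficients mod 17: 12·t ≡ 2 (mod 17).
    The inverse of 12 mod 17 is 10 (since 12·10 = 120 = 7·17 + 1), so t ≡ 10·2 = 20 ≡ 3 (mod 17).
    Then x = 22 + 63·3 = 211, valid modulo lcm(63, 17) = 1071: x ≡ 211 (mod 1071).
  Combine with x ≡ 2 (mod 5); new modulus lcm = 5355.
    Write x = 211 + 1071·t and substitute into x ≡ 2 (mod 5): 1071·t ≡ 2 − 211 = -209 (mod 5).
    Reduce coefficients mod 5: 1·t ≡ 1 (mod 5).
    So t ≡ 1 (mod 5).
    Then x = 211 + 1071·1 = 1282, valid modulo lcm(1071, 5) = 5355: x ≡ 1282 (mod 5355).
Verify against each original: 1282 mod 9 = 4, 1282 mod 7 = 1, 1282 mod 17 = 7, 1282 mod 5 = 2.

x ≡ 1282 (mod 5355).


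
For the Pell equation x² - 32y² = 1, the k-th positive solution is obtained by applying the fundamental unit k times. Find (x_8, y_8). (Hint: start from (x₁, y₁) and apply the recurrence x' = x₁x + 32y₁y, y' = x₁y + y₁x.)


Step 1: Find the fundamental solution (x₁, y₁) of x² - 32y² = 1.
  Expand √32 as a continued fraction. a₀ = ⌊√32⌋ = 5; iterate m_{k+1} = d_k·a_k − m_k, d_{k+1} = (32 − m_{k+1}²)/d_k, a_{k+1} = ⌊(a₀ + m_{k+1})/d_{k+1}⌋ (starting m₀ = 0, d₀ = 1), with convergents p_k = a_k·p_{k-1} + p_{k-2}, q_k = a_k·q_{k-1} + q_{k-2} (p₋₁ = 1, q₋₁ = 0):
  k = 0: a₀ = 5; p₀/q₀ = 5/1; p₀² − 32·q₀² = 25 − 32 = -7.
  k = 1: m = 5, d = 7, a = ⌊(5 + 5)/7⌋ = 1; p/q = (1·5 + 1)/(1·1 + 0) = 6/1; p² − 32·q² = 36 − 32 = 4.
  k = 2: m = 2, d = 4, a = ⌊(5 + 2)/4⌋ = 1; p/q = (1·6 + 5)/(1·1 + 1) = 11/2; p² − 32·q² = 121 − 128 = -7.
  k = 3: m = 2, d = 7, a = ⌊(5 + 2)/7⌋ = 1; p/q = (1·11 + 6)/(1·2 + 1) = 17/3; p² − 32·q² = 289 − 288 = 1.
  The first convergent with p² − 32·q² = 1 gives the fundamental solution (x₁, y₁) = (17, 3).
Step 2: Apply the recurrence (x_{n+1}, y_{n+1}) = (x₁x_n + 32y₁y_n, x₁y_n + y₁x_n) repeatedly.
  From (x_1, y_1) = (17, 3): x_2 = 17·17 + 32·3·3 = 577; y_2 = 17·3 + 3·17 = 102.
  From (x_2, y_2) = (577, 102): x_3 = 17·577 + 32·3·102 = 19601; y_3 = 17·102 + 3·577 = 3465.
  From (x_3, y_3) = (19601, 3465): x_4 = 17·19601 + 32·3·3465 = 665857; y_4 = 17·3465 + 3·19601 = 117708.
  From (x_4, y_4) = (665857, 117708): x_5 = 17·665857 + 32·3·117708 = 22619537; y_5 = 17·117708 + 3·665857 = 3998607.
  From (x_5, y_5) = (22619537, 3998607): x_6 = 17·22619537 + 32·3·3998607 = 768398401; y_6 = 17·3998607 + 3·22619537 = 135834930.
  From (x_6, y_6) = (768398401, 135834930): x_7 = 17·768398401 + 32·3·135834930 = 26102926097; y_7 = 17·135834930 + 3·768398401 = 4614389013.
  From (x_7, y_7) = (26102926097, 4614389013): x_8 = 17·26102926097 + 32·3·4614389013 = 886731088897; y_8 = 17·4614389013 + 3·26102926097 = 156753391512.
Step 3: Verify x_8² - 32·y_8² = 786292024016459316676609 - 786292024016459316676608 = 1 (should be 1). ✓

(x_1, y_1) = (17, 3); (x_8, y_8) = (886731088897, 156753391512).


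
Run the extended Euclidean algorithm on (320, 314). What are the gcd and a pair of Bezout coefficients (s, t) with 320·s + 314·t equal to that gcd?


Euclidean algorithm on (320, 314) — divide until remainder is 0:
  320 = 1 · 314 + 6
  314 = 52 · 6 + 2
  6 = 3 · 2 + 0
gcd(320, 314) = 2.
Track Bezout coefficients alongside the remainders: start with r₀ = 320 = a·1 + b·0 (s = 1, t = 0) and r₁ = 314 = a·0 + b·1 (s = 0, t = 1); each new remainder r_{k+1} = r_{k-1} − q_k·r_k inherits s_{k+1} = s_{k-1} − q_k·s_k, t_{k+1} = t_{k-1} − q_k·t_k, so r_k = a·s_k + b·t_k at every step:
  q = 1: r = 6, s = 1 − 1·0 = 1, t = 0 − 1·1 = -1  (check: 320·1 + 314·(-1) = 6)
  q = 52: r = 2, s = 0 − 52·1 = -52, t = 1 − 52·(-1) = 53  (check: 320·(-52) + 314·53 = 2)
The row with r = 2 (the gcd) gives the Bezout coefficients s = -52, t = 53.
Result: 320 · (-52) + 314 · (53) = 2.

gcd(320, 314) = 2; s = -52, t = 53 (check: 320·(-52) + 314·53 = 2).


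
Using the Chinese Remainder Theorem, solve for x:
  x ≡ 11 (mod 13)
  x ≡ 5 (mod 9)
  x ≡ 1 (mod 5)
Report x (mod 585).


Moduli 13, 9, 5 are pairwise coprime; by CRT there is a unique solution modulo M = 13 · 9 · 5 = 585.
Solve pairwise, accumulating the modulus:
  Start with x ≡ 11 (mod 13).
  Combine with x ≡ 5 (mod 9): since gcd(13, 9) = 1, we get a unique residue mod 117.
    Write x = 11 + 13·t and substitute into x ≡ 5 (mod 9): 13·t ≡ 5 − 11 = -6 (mod 9).
    Reduce coefficients mod 9: 4·t ≡ 3 (mod 9).
    The inverse of 4 mod 9 is 7 (since 4·7 = 28 = 3·9 + 1), so t ≡ 7·3 = 21 ≡ 3 (mod 9).
    Then x = 11 + 13·3 = 50, valid modulo lcm(13, 9) = 117: x ≡ 50 (mod 117).
  Combine with x ≡ 1 (mod 5): since gcd(117, 5) = 1, we get a unique residue mod 585.
    Write x = 50 + 117·t and substitute into x ≡ 1 (mod 5): 117·t ≡ 1 − 50 = -49 (mod 5).
    Reduce coefficients mod 5: 2·t ≡ 1 (mod 5).
    The inverse of 2 mod 5 is 3 (since 2·3 = 6 = 1·5 + 1), so t ≡ 3·1 = 3 ≡ 3 (mod 5).
    Then x = 50 + 117·3 = 401, valid modulo lcm(117, 5) = 585: x ≡ 401 (mod 585).
Verify: 401 mod 13 = 11 ✓, 401 mod 9 = 5 ✓, 401 mod 5 = 1 ✓.

x ≡ 401 (mod 585).


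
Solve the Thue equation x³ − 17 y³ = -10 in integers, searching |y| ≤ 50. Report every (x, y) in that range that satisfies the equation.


The equation is x³ - 17y³ = -10. For fixed y, x³ = 17·y³ − 10, so a solution requires the RHS to be a perfect cube.
Strategy: iterate y from -50 to 50, compute RHS = 17·y³ − 10, and check whether it is a (positive or negative) perfect cube.
Check small values of y:
  y = 0: RHS = -10 is not a perfect cube.
  y = 1: RHS = 7 is not a perfect cube.
  y = -1: RHS = -27 = (-3)³ ⇒ x = -3 works.
  y = 2: RHS = 126 is not a perfect cube.
  y = -2: RHS = -146 is not a perfect cube.
  y = 3: RHS = 449 is not a perfect cube.
  y = -3: RHS = -469 is not a perfect cube.
Continuing the search up to |y| = 50 finds no further solutions beyond those listed.
Collected solutions: (-3, -1).

Solutions (with |y| ≤ 50): (-3, -1).


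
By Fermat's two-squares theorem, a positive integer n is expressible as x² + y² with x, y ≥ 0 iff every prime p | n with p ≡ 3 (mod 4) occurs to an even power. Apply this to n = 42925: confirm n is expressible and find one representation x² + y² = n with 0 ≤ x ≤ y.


Step 1: Factor n = 42925 = 5^2 · 17 · 101.
Step 2: Check the mod-4 condition on each prime factor: 5 ≡ 1 (mod 4), exponent 2; 17 ≡ 1 (mod 4), exponent 1; 101 ≡ 1 (mod 4), exponent 1.
All primes ≡ 3 (mod 4) appear to even exponent (or don't appear), so by the two-squares theorem n IS expressible as a sum of two squares.
Step 3: Build a representation. Group n = k² · m with k = 5 and m = 17 · 101 = 1717 (a product of primes ≡ 1 (mod 4)); a representation of m scales to one of n via (k·x)² + (k·y)² = k²(x² + y²). Each prime p ≡ 1 (mod 4) is itself a sum of two squares; find a² by testing p − a² for a perfect square:
  17: 17 − 1² = 16 = 4² ⇒ 17 = 1² + 4².
  101: 101 − 1² = 100 = 10² ⇒ 101 = 1² + 10².
  Combine using the Brahmagupta–Fibonacci identity (a² + b²)(c² + d²) = (ac − bd)² + (ad + bc)² = (ac + bd)² + (ad − bc)²:
  17 · 101 = 1717: from (1² + 4²)(1² + 10²), take (1·1 − 4·10, 1·10 + 4·1) = (1 − 40, 10 + 4) = (-39, 14); dropping signs (only squares matter) gives (39, 14); check 39² + 14² = 1521 + 196 = 1717 ✓.
  Scale by k = 5: (5·39, 5·14) = (195, 70).
Step 4: Order so x ≤ y and verify: 70² + 195² = 4900 + 38025 = 42925 = n. ✓

n = 42925 = 70² + 195² (one valid representation with x ≤ y).


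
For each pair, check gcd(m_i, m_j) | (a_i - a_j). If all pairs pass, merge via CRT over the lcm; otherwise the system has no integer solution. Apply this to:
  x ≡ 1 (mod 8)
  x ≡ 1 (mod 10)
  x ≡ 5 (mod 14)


Moduli 8, 10, 14 are not pairwise coprime, so CRT works modulo lcm(m_i) when all pairwise compatibility conditions hold.
Pairwise compatibility: gcd(m_i, m_j) must divide a_i - a_j for every pair.
Merge one congruence at a time:
  Start: x ≡ 1 (mod 8).
  Combine with x ≡ 1 (mod 10): gcd(8, 10) = 2; 1 - 1 = 0, which IS divisible by 2, so compatible.
    Write x = 1 + 8·t and substitute into x ≡ 1 (mod 10): 8·t ≡ 1 − 1 = 0 (mod 10).
    Divide the congruence (and modulus) by g = 2: 4·t ≡ 0 (mod 5).
    The inverse of 4 mod 5 is 4 (since 4·4 = 16 = 3·5 + 1), so t ≡ 4·0 = 0 ≡ 0 (mod 5).
    Then x = 1 + 8·0 = 1, valid modulo lcm(8, 10) = 40: x ≡ 1 (mod 40).
  Combine with x ≡ 5 (mod 14): gcd(40, 14) = 2; 5 - 1 = 4, which IS divisible by 2, so compatible.
    Write x = 1 + 40·t and substitute into x ≡ 5 (mod 14): 40·t ≡ 5 − 1 = 4 (mod 14).
    Divide the congruence (and modulus) by g = 2: 20·t ≡ 2 (mod 7).
    Reduce coefficients mod 7: 6·t ≡ 2 (mod 7).
    The inverse of 6 mod 7 is 6 (since 6·6 = 36 = 5·7 + 1), so t ≡ 6·2 = 12 ≡ 5 (mod 7).
    Then x = 1 + 40·5 = 201, valid modulo lcm(40, 14) = 280: x ≡ 201 (mod 280).
Verify: 201 mod 8 = 1, 201 mod 10 = 1, 201 mod 14 = 5.

x ≡ 201 (mod 280).


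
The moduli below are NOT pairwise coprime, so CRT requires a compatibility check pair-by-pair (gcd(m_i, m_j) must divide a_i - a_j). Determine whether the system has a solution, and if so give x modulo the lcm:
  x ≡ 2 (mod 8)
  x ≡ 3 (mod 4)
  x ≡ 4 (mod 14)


Moduli 8, 4, 14 are not pairwise coprime, so CRT works modulo lcm(m_i) when all pairwise compatibility conditions hold.
Pairwise compatibility: gcd(m_i, m_j) must divide a_i - a_j for every pair.
Merge one congruence at a time:
  Start: x ≡ 2 (mod 8).
  Combine with x ≡ 3 (mod 4): gcd(8, 4) = 4, and 3 - 2 = 1 is NOT divisible by 4.
    ⇒ system is inconsistent (no integer solution).

No solution (the system is inconsistent).


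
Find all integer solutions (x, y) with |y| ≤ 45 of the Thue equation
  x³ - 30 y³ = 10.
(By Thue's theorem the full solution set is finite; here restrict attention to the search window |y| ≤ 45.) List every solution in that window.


The equation is x³ - 30y³ = 10. For fixed y, x³ = 30·y³ + 10, so a solution requires the RHS to be a perfect cube.
Strategy: iterate y from -45 to 45, compute RHS = 30·y³ + 10, and check whether it is a (positive or negative) perfect cube.
Check small values of y:
  y = 0: RHS = 10 is not a perfect cube.
  y = 1: RHS = 40 is not a perfect cube.
  y = -1: RHS = -20 is not a perfect cube.
  y = 2: RHS = 250 is not a perfect cube.
  y = -2: RHS = -230 is not a perfect cube.
  y = 3: RHS = 820 is not a perfect cube.
  y = -3: RHS = -800 is not a perfect cube.
Continuing the search up to |y| = 45 finds no solutions either.
No (x, y) in the scanned range satisfies the equation.

No integer solutions with |y| ≤ 45.


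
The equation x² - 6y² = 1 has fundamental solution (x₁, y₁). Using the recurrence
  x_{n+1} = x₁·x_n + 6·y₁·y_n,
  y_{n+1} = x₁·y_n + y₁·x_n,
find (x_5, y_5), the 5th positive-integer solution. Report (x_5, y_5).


Step 1: Find the fundamental solution (x₁, y₁) of x² - 6y² = 1.
  Expand √6 as a continued fraction. a₀ = ⌊√6⌋ = 2; iterate m_{k+1} = d_k·a_k − m_k, d_{k+1} = (6 − m_{k+1}²)/d_k, a_{k+1} = ⌊(a₀ + m_{k+1})/d_{k+1}⌋ (starting m₀ = 0, d₀ = 1), with convergents p_k = a_k·p_{k-1} + p_{k-2}, q_k = a_k·q_{k-1} + q_{k-2} (p₋₁ = 1, q₋₁ = 0):
  k = 0: a₀ = 2; p₀/q₀ = 2/1; p₀² − 6·q₀² = 4 − 6 = -2.
  k = 1: m = 2, d = 2, a = ⌊(2 + 2)/2⌋ = 2; p/q = (2·2 + 1)/(2·1 + 0) = 5/2; p² − 6·q² = 25 − 24 = 1.
  The first convergent with p² − 6·q² = 1 gives the fundamental solution (x₁, y₁) = (5, 2).
Step 2: Apply the recurrence (x_{n+1}, y_{n+1}) = (x₁x_n + 6y₁y_n, x₁y_n + y₁x_n) repeatedly.
  From (x_1, y_1) = (5, 2): x_2 = 5·5 + 6·2·2 = 49; y_2 = 5·2 + 2·5 = 20.
  From (x_2, y_2) = (49, 20): x_3 = 5·49 + 6·2·20 = 485; y_3 = 5·20 + 2·49 = 198.
  From (x_3, y_3) = (485, 198): x_4 = 5·485 + 6·2·198 = 4801; y_4 = 5·198 + 2·485 = 1960.
  From (x_4, y_4) = (4801, 1960): x_5 = 5·4801 + 6·2·1960 = 47525; y_5 = 5·1960 + 2·4801 = 19402.
Step 3: Verify x_5² - 6·y_5² = 2258625625 - 2258625624 = 1 (should be 1). ✓

(x_1, y_1) = (5, 2); (x_5, y_5) = (47525, 19402).


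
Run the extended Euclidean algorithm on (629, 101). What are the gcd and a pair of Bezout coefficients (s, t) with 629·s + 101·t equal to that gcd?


Euclidean algorithm on (629, 101) — divide until remainder is 0:
  629 = 6 · 101 + 23
  101 = 4 · 23 + 9
  23 = 2 · 9 + 5
  9 = 1 · 5 + 4
  5 = 1 · 4 + 1
  4 = 4 · 1 + 0
gcd(629, 101) = 1.
Track Bezout coefficients alongside the remainders: start with r₀ = 629 = a·1 + b·0 (s = 1, t = 0) and r₁ = 101 = a·0 + b·1 (s = 0, t = 1); each new remainder r_{k+1} = r_{k-1} − q_k·r_k inherits s_{k+1} = s_{k-1} − q_k·s_k, t_{k+1} = t_{k-1} − q_k·t_k, so r_k = a·s_k + b·t_k at every step:
  q = 6: r = 23, s = 1 − 6·0 = 1, t = 0 − 6·1 = -6  (check: 629·1 + 101·(-6) = 23)
  q = 4: r = 9, s = 0 − 4·1 = -4, t = 1 − 4·(-6) = 25  (check: 629·(-4) + 101·25 = 9)
  q = 2: r = 5, s = 1 − 2·(-4) = 9, t = -6 − 2·25 = -56  (check: 629·9 + 101·(-56) = 5)
  q = 1: r = 4, s = -4 − 1·9 = -13, t = 25 − 1·(-56) = 81  (check: 629·(-13) + 101·81 = 4)
  q = 1: r = 1, s = 9 − 1·(-13) = 22, t = -56 − 1·81 = -137  (check: 629·22 + 101·(-137) = 1)
The row with r = 1 (the gcd) gives the Bezout coefficients s = 22, t = -137.
Result: 629 · (22) + 101 · (-137) = 1.

gcd(629, 101) = 1; s = 22, t = -137 (check: 629·22 + 101·(-137) = 1).


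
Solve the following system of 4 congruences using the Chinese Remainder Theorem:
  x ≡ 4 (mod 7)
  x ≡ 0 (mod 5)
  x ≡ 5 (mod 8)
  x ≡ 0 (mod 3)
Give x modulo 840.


Product of moduli M = 7 · 5 · 8 · 3 = 840.
Merge one congruence at a time:
  Start: x ≡ 4 (mod 7).
  Combine with x ≡ 0 (mod 5); new modulus lcm = 35.
    Write x = 4 + 7·t and substitute into x ≡ 0 (mod 5): 7·t ≡ 0 − 4 = -4 (mod 5).
    Reduce coefficients mod 5: 2·t ≡ 1 (mod 5).
    The inverse of 2 mod 5 is 3 (since 2·3 = 6 = 1·5 + 1), so t ≡ 3·1 = 3 ≡ 3 (mod 5).
    Then x = 4 + 7·3 = 25, valid modulo lcm(7, 5) = 35: x ≡ 25 (mod 35).
  Combine with x ≡ 5 (mod 8); new modulus lcm = 280.
    Write x = 25 + 35·t and substitute into x ≡ 5 (mod 8): 35·t ≡ 5 − 25 = -20 (mod 8).
    Reduce coefficients mod 8: 3·t ≡ 4 (mod 8).
    The inverse of 3 mod 8 is 3 (since 3·3 = 9 = 1·8 + 1), so t ≡ 3·4 = 12 ≡ 4 (mod 8).
    Then x = 25 + 35·4 = 165, valid modulo lcm(35, 8) = 280: x ≡ 165 (mod 280).
  Combine with x ≡ 0 (mod 3); new modulus lcm = 840.
    Write x = 165 + 280·t and substitute into x ≡ 0 (mod 3): 280·t ≡ 0 − 165 = -165 (mod 3).
    Reduce coefficients mod 3: 1·t ≡ 0 (mod 3).
    So t ≡ 0 (mod 3).
    Then x = 165 + 280·0 = 165, valid modulo lcm(280, 3) = 840: x ≡ 165 (mod 840).
Verify against each original: 165 mod 7 = 4, 165 mod 5 = 0, 165 mod 8 = 5, 165 mod 3 = 0.

x ≡ 165 (mod 840).


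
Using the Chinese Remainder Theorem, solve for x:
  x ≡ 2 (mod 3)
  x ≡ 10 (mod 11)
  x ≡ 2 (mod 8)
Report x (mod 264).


Moduli 3, 11, 8 are pairwise coprime; by CRT there is a unique solution modulo M = 3 · 11 · 8 = 264.
Solve pairwise, accumulating the modulus:
  Start with x ≡ 2 (mod 3).
  Combine with x ≡ 10 (mod 11): since gcd(3, 11) = 1, we get a unique residue mod 33.
    Write x = 2 + 3·t and substitute into x ≡ 10 (mod 11): 3·t ≡ 10 − 2 = 8 (mod 11).
    The inverse of 3 mod 11 is 4 (since 3·4 = 12 = 1·11 + 1), so t ≡ 4·8 = 32 ≡ 10 (mod 11).
    Then x = 2 + 3·10 = 32, valid modulo lcm(3, 11) = 33: x ≡ 32 (mod 33).
  Combine with x ≡ 2 (mod 8): since gcd(33, 8) = 1, we get a unique residue mod 264.
    Write x = 32 + 33·t and substitute into x ≡ 2 (mod 8): 33·t ≡ 2 − 32 = -30 (mod 8).
    Reduce coefficients mod 8: 1·t ≡ 2 (mod 8).
    So t ≡ 2 (mod 8).
    Then x = 32 + 33·2 = 98, valid modulo lcm(33, 8) = 264: x ≡ 98 (mod 264).
Verify: 98 mod 3 = 2 ✓, 98 mod 11 = 10 ✓, 98 mod 8 = 2 ✓.

x ≡ 98 (mod 264).


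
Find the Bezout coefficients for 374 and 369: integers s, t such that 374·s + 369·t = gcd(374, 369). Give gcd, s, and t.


Euclidean algorithm on (374, 369) — divide until remainder is 0:
  374 = 1 · 369 + 5
  369 = 73 · 5 + 4
  5 = 1 · 4 + 1
  4 = 4 · 1 + 0
gcd(374, 369) = 1.
Track Bezout coefficients alongside the remainders: start with r₀ = 374 = a·1 + b·0 (s = 1, t = 0) and r₁ = 369 = a·0 + b·1 (s = 0, t = 1); each new remainder r_{k+1} = r_{k-1} − q_k·r_k inherits s_{k+1} = s_{k-1} − q_k·s_k, t_{k+1} = t_{k-1} − q_k·t_k, so r_k = a·s_k + b·t_k at every step:
  q = 1: r = 5, s = 1 − 1·0 = 1, t = 0 − 1·1 = -1  (check: 374·1 + 369·(-1) = 5)
  q = 73: r = 4, s = 0 − 73·1 = -73, t = 1 − 73·(-1) = 74  (check: 374·(-73) + 369·74 = 4)
  q = 1: r = 1, s = 1 − 1·(-73) = 74, t = -1 − 1·74 = -75  (check: 374·74 + 369·(-75) = 1)
The row with r = 1 (the gcd) gives the Bezout coefficients s = 74, t = -75.
Result: 374 · (74) + 369 · (-75) = 1.

gcd(374, 369) = 1; s = 74, t = -75 (check: 374·74 + 369·(-75) = 1).


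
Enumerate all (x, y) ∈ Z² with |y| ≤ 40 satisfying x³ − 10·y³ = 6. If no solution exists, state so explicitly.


The equation is x³ - 10y³ = 6. For fixed y, x³ = 10·y³ + 6, so a solution requires the RHS to be a perfect cube.
Strategy: iterate y from -40 to 40, compute RHS = 10·y³ + 6, and check whether it is a (positive or negative) perfect cube.
Check small values of y:
  y = 0: RHS = 6 is not a perfect cube.
  y = 1: RHS = 16 is not a perfect cube.
  y = -1: RHS = -4 is not a perfect cube.
  y = 2: RHS = 86 is not a perfect cube.
  y = -2: RHS = -74 is not a perfect cube.
  y = 3: RHS = 276 is not a perfect cube.
  y = -3: RHS = -264 is not a perfect cube.
Continuing the search up to |y| = 40 finds no solutions either.
No (x, y) in the scanned range satisfies the equation.

No integer solutions with |y| ≤ 40.


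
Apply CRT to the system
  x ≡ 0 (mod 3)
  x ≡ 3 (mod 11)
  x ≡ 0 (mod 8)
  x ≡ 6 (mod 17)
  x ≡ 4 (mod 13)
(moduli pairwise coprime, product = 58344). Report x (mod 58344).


Product of moduli M = 3 · 11 · 8 · 17 · 13 = 58344.
Merge one congruence at a time:
  Start: x ≡ 0 (mod 3).
  Combine with x ≡ 3 (mod 11); new modulus lcm = 33.
    Write x = 0 + 3·t and substitute into x ≡ 3 (mod 11): 3·t ≡ 3 − 0 = 3 (mod 11).
    The inverse of 3 mod 11 is 4 (since 3·4 = 12 = 1·11 + 1), so t ≡ 4·3 = 12 ≡ 1 (mod 11).
    Then x = 0 + 3·1 = 3, valid modulo lcm(3, 11) = 33: x ≡ 3 (mod 33).
  Combine with x ≡ 0 (mod 8); new modulus lcm = 264.
    Write x = 3 + 33·t and substitute into x ≡ 0 (mod 8): 33·t ≡ 0 − 3 = -3 (mod 8).
    Reduce coefficients mod 8: 1·t ≡ 5 (mod 8).
    So t ≡ 5 (mod 8).
    Then x = 3 + 33·5 = 168, valid modulo lcm(33, 8) = 264: x ≡ 168 (mod 264).
  Combine with x ≡ 6 (mod 17); new modulus lcm = 4488.
    Write x = 168 + 264·t and substitute into x ≡ 6 (mod 17): 264·t ≡ 6 − 168 = -162 (mod 17).
    Reduce coefficients mod 17: 9·t ≡ 8 (mod 17).
    The inverse of 9 mod 17 is 2 (since 9·2 = 18 = 1·17 + 1), so t ≡ 2·8 = 16 ≡ 16 (mod 17).
    Then x = 168 + 264·16 = 4392, valid modulo lcm(264, 17) = 4488: x ≡ 4392 (mod 4488).
  Combine with x ≡ 4 (mod 13); new modulus lcm = 58344.
    Write x = 4392 + 4488·t and substitute into x ≡ 4 (mod 13): 4488·t ≡ 4 − 4392 = -4388 (mod 13).
    Reduce coefficients mod 13: 3·t ≡ 6 (mod 13).
    The inverse of 3 mod 13 is 9 (since 3·9 = 27 = 2·13 + 1), so t ≡ 9·6 = 54 ≡ 2 (mod 13).
    Then x = 4392 + 4488·2 = 13368, valid modulo lcm(4488, 13) = 58344: x ≡ 13368 (mod 58344).
Verify against each original: 13368 mod 3 = 0, 13368 mod 11 = 3, 13368 mod 8 = 0, 13368 mod 17 = 6, 13368 mod 13 = 4.

x ≡ 13368 (mod 58344).


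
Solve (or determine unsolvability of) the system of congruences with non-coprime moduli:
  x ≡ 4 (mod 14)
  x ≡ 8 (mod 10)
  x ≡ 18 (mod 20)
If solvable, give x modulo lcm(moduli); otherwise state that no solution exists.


Moduli 14, 10, 20 are not pairwise coprime, so CRT works modulo lcm(m_i) when all pairwise compatibility conditions hold.
Pairwise compatibility: gcd(m_i, m_j) must divide a_i - a_j for every pair.
Merge one congruence at a time:
  Start: x ≡ 4 (mod 14).
  Combine with x ≡ 8 (mod 10): gcd(14, 10) = 2; 8 - 4 = 4, which IS divisible by 2, so compatible.
    Write x = 4 + 14·t and substitute into x ≡ 8 (mod 10): 14·t ≡ 8 − 4 = 4 (mod 10).
    Divide the congruence (and modulus) by g = 2: 7·t ≡ 2 (mod 5).
    Reduce coefficients mod 5: 2·t ≡ 2 (mod 5).
    The inverse of 2 mod 5 is 3 (since 2·3 = 6 = 1·5 + 1), so t ≡ 3·2 = 6 ≡ 1 (mod 5).
    Then x = 4 + 14·1 = 18, valid modulo lcm(14, 10) = 70: x ≡ 18 (mod 70).
  Combine with x ≡ 18 (mod 20): gcd(70, 20) = 10; 18 - 18 = 0, which IS divisible by 10, so compatible.
    Write x = 18 + 70·t and substitute into x ≡ 18 (mod 20): 70·t ≡ 18 − 18 = 0 (mod 20).
    Divide the congruence (and modulus) by g = 10: 7·t ≡ 0 (mod 2).
    Reduce coefficients mod 2: 1·t ≡ 0 (mod 2).
    So t ≡ 0 (mod 2).
    Then x = 18 + 70·0 = 18, valid modulo lcm(70, 20) = 140: x ≡ 18 (mod 140).
Verify: 18 mod 14 = 4, 18 mod 10 = 8, 18 mod 20 = 18.

x ≡ 18 (mod 140).
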